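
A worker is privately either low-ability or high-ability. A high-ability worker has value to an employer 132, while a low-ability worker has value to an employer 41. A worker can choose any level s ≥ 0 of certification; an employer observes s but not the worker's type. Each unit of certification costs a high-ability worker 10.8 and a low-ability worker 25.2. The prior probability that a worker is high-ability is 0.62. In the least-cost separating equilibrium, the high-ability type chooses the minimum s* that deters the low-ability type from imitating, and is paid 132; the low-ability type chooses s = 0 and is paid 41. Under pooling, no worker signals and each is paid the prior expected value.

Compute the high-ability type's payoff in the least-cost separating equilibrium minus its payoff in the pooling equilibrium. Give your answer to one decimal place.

-4.4

Least-cost separating signal: s* solves 41 = 132 − 25.2·s*, so s* = (132 − 41)/25.2 ≈ 3.6111.
High-ability type's separating payoff: 132 − 10.8 × s* = 132 − 10.8 × (132 − 41)/25.2 = 132 − 982.8/25.2 = 93.
Pooling payoff: 0.62 × 132 + 0.38 × 41 = 97.42.
Difference: 93 − 97.42 = -4.42, i.e. -4.4 to one decimal place.
The high-ability type would prefer the pooling outcome.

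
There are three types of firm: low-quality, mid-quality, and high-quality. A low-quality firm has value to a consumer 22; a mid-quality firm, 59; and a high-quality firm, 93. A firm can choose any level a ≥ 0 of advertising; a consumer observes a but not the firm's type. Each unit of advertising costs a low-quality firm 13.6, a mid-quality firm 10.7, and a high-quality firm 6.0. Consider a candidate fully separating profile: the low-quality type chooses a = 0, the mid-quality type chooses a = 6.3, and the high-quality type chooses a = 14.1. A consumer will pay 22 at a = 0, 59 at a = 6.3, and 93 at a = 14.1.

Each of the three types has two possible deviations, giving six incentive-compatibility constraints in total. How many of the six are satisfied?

High-quality (own payoff 93 − 6.0×14.1 = 8.4): to a=0 gives 22 → profitable ✗; to a=6.3 gives 59 − 6.0×6.3 = 21.2 → profitable ✗.
Low-quality (own payoff 22): to a=6.3 gives 59 − 13.6×6.3 = -26.68 → no gain ✓; to a=14.1 gives 93 − 13.6×14.1 = -98.76 → no gain ✓.
Mid-quality (own payoff 59 − 10.7×6.3 = -8.41): to a=0 gives 22 → profitable ✗; to a=14.1 gives 93 − 10.7×14.1 = -57.87 → no gain ✓.
3 of the 6 constraints hold; not an equilibrium.

3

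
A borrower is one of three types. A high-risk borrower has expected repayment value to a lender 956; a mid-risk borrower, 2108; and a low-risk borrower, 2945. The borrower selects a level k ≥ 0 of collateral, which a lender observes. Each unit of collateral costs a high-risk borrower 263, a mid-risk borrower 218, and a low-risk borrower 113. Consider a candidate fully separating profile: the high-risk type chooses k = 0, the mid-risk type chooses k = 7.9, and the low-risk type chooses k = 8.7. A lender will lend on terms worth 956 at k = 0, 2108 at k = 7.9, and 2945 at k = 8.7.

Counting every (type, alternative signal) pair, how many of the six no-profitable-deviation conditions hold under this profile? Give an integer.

4

High-risk (own payoff 956): to k=7.9 gives 2108 − 263×7.9 = 30.3 → no gain ✓; to k=8.7 gives 2945 − 263×8.7 = 656.9 → no gain ✓.
Low-risk (own payoff 2945 − 113×8.7 = 1961.9): to k=0 gives 956 → no gain ✓; to k=7.9 gives 2108 − 113×7.9 = 1215.3 → no gain ✓.
Mid-risk (own payoff 2108 − 218×7.9 = 385.8): to k=0 gives 956 → profitable ✗; to k=8.7 gives 2945 − 218×8.7 = 1048.4 → profitable ✗.
4 of the 6 constraints hold; not an equilibrium.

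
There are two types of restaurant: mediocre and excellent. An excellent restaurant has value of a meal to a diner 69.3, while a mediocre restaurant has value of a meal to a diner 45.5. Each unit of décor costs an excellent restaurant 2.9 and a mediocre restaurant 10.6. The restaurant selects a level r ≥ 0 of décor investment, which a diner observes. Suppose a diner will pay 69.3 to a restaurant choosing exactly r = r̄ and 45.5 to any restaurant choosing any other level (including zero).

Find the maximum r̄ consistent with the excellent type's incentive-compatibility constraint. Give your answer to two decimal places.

Choosing r̄ yields the excellent type 69.3 − 2.9·r̄; choosing zero yields 45.5.
The excellent type is indifferent at 69.3 − 2.9·r̄ = 45.5, i.e. r̄ = (69.3 − 45.5) / 2.9 ≈ 8.21.
For any r̄ above 8.21 the excellent type would rather pool at zero, so separation collapses.

8.21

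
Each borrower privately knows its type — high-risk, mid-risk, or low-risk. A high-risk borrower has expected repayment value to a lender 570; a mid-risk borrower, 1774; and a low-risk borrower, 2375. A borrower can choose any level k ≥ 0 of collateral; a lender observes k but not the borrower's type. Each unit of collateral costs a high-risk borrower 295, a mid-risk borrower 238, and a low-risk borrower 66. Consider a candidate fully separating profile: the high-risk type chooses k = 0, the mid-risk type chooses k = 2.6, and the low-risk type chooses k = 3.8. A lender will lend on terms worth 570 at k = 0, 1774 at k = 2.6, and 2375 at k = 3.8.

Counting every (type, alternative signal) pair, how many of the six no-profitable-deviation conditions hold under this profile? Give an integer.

Low-risk (own payoff 2375 − 66×3.8 = 2124.2): to k=0 gives 570 → no gain ✓; to k=2.6 gives 1774 − 66×2.6 = 1602.4 → no gain ✓.
Mid-risk (own payoff 1774 − 238×2.6 = 1155.2): to k=0 gives 570 → no gain ✓; to k=3.8 gives 2375 − 238×3.8 = 1470.6 → profitable ✗.
High-risk (own payoff 570): to k=2.6 gives 1774 − 295×2.6 = 1007 → profitable ✗; to k=3.8 gives 2375 − 295×3.8 = 1254 → profitable ✗.
3 of the 6 constraints hold; not an equilibrium.

3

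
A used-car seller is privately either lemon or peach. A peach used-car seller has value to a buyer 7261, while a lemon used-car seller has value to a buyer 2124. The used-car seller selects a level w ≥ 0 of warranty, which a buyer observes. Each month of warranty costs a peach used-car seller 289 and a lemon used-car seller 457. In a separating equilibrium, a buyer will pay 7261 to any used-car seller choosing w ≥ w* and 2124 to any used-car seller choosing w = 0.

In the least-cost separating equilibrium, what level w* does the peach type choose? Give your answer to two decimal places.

11.24

A lemon used-car seller choosing w = 0 receives 2124.
Imitating at w* instead would pay 7261 at cost 457·w*, netting 7261 − 457·w*.
Indifference: 2124 = 7261 − 457·w*, so w* = (7261 − 2124) / 457 ≈ 11.24.
This is the lemon type's binding incentive-compatibility constraint; any w ≥ 11.24 sustains separation on that side.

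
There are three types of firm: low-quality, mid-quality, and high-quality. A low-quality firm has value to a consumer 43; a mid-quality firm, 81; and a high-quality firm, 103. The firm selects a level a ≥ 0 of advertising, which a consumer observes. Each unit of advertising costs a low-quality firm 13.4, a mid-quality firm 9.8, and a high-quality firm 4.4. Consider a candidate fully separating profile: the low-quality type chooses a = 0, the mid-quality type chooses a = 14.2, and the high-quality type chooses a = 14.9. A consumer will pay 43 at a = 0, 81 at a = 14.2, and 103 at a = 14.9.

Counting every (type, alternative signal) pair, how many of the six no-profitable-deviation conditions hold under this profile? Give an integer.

High-quality (own payoff 103 − 4.4×14.9 = 37.44): to a=0 gives 43 → profitable ✗; to a=14.2 gives 81 − 4.4×14.2 = 18.52 → no gain ✓.
Mid-quality (own payoff 81 − 9.8×14.2 = -58.16): to a=0 gives 43 → profitable ✗; to a=14.9 gives 103 − 9.8×14.9 = -43.02 → profitable ✗.
Low-quality (own payoff 43): to a=14.2 gives 81 − 13.4×14.2 = -109.28 → no gain ✓; to a=14.9 gives 103 − 13.4×14.9 = -96.66 → no gain ✓.
3 of the 6 constraints hold; not an equilibrium.

3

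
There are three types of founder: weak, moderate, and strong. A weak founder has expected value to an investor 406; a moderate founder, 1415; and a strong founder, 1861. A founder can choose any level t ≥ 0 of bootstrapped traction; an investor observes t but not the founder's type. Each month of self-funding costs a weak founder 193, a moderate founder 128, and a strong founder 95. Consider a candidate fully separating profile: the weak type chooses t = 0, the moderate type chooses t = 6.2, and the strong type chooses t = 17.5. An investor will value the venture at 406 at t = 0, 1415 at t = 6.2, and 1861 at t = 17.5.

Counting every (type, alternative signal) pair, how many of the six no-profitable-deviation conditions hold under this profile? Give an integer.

4

Strong (own payoff 1861 − 95×17.5 = 198.5): to t=0 gives 406 → profitable ✗; to t=6.2 gives 1415 − 95×6.2 = 826 → profitable ✗.
Moderate (own payoff 1415 − 128×6.2 = 621.4): to t=0 gives 406 → no gain ✓; to t=17.5 gives 1861 − 128×17.5 = -379 → no gain ✓.
Weak (own payoff 406): to t=6.2 gives 1415 − 193×6.2 = 218.4 → no gain ✓; to t=17.5 gives 1861 − 193×17.5 = -1516.5 → no gain ✓.
4 of the 6 constraints hold; not an equilibrium.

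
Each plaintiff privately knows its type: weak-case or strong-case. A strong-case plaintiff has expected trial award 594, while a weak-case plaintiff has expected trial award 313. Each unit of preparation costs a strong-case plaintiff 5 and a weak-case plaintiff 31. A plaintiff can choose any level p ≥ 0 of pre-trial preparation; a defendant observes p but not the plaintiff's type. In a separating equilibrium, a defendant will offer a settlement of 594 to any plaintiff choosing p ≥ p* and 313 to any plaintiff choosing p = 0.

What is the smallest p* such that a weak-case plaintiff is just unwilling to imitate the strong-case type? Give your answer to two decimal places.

9.06

A weak-case plaintiff choosing p = 0 receives 313.
Imitating at p* instead would pay 594 at cost 31·p*, netting 594 − 31·p*.
Indifference: 313 = 594 − 31·p*, so p* = (594 − 313) / 31 ≈ 9.06.
At p* the weak-case type's incentive constraint just binds; the strong-case type strictly prefers p* since its per-unit cost is lower.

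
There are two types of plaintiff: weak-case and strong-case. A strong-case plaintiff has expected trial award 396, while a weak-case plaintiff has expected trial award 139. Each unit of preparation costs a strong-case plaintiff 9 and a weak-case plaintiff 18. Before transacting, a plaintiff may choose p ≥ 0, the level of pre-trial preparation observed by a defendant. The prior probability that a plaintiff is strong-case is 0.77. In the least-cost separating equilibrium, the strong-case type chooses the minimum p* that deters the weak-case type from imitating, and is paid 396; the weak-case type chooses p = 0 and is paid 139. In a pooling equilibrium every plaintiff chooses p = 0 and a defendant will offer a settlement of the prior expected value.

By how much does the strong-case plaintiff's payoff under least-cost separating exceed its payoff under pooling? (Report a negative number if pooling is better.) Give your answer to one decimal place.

Least-cost separating signal: p* solves 139 = 396 − 18·p*, so p* = (396 − 139)/18 ≈ 14.2778.
Strong-case type's separating payoff: 396 − 9 × p* = 396 − 9 × (396 − 139)/18 = 396 − 2313/18 = 267.5.
Pooling payoff: 0.77 × 396 + 0.23 × 139 = 336.89.
Difference: 267.5 − 336.89 = -69.39, i.e. -69.4 to one decimal place.
The strong-case type would prefer the pooling outcome.

-69.4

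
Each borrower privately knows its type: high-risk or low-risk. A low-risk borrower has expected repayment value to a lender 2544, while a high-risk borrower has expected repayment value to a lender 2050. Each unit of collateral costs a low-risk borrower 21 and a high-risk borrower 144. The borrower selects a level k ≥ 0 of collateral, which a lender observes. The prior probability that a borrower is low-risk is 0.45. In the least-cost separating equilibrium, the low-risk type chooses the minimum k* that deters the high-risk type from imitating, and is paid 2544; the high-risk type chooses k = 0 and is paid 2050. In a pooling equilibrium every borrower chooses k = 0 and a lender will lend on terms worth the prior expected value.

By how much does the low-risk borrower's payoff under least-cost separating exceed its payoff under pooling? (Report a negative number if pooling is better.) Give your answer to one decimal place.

199.7

Least-cost separating signal: k* solves 2050 = 2544 − 144·k*, so k* = (2544 − 2050)/144 ≈ 3.4306.
Low-risk type's separating payoff: 2544 − 21 × k* = 2544 − 21 × (2544 − 2050)/144 = 2544 − 10374/144 ≈ 2471.958.
Pooling payoff: 0.45 × 2544 + 0.55 × 2050 = 2272.3.
Difference: 2471.958 − 2272.3 = 199.658, i.e. 199.7 to one decimal place.
The low-risk type prefers to separate.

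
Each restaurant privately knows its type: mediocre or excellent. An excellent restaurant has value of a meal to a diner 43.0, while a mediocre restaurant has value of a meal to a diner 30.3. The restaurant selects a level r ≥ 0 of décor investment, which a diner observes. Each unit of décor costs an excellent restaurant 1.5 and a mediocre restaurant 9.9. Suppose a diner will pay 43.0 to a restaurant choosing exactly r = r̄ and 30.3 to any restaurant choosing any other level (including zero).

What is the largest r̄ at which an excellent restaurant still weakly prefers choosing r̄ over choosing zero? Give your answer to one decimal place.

8.5

Choosing r̄ yields the excellent type 43.0 − 1.5·r̄; choosing zero yields 30.3.
The excellent type is indifferent at 43.0 − 1.5·r̄ = 30.3, i.e. r̄ = (43.0 − 30.3) / 1.5 ≈ 8.5.
For any r̄ above 8.5 the excellent type would rather pool at zero, so separation collapses.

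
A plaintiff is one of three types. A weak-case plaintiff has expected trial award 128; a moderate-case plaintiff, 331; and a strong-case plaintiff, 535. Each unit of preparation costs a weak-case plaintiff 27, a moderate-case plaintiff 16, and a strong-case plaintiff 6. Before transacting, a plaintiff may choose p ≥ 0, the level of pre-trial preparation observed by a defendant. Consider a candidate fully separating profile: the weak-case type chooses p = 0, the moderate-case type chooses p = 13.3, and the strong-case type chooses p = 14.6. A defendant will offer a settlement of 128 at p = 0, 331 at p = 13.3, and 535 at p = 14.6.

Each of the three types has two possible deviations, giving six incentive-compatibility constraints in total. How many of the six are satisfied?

Weak-case (own payoff 128): to p=13.3 gives 331 − 27×13.3 = -28.1 → no gain ✓; to p=14.6 gives 535 − 27×14.6 = 140.8 → profitable ✗.
Strong-case (own payoff 535 − 6×14.6 = 447.4): to p=0 gives 128 → no gain ✓; to p=13.3 gives 331 − 6×13.3 = 251.2 → no gain ✓.
Moderate-case (own payoff 331 − 16×13.3 = 118.2): to p=0 gives 128 → profitable ✗; to p=14.6 gives 535 − 16×14.6 = 301.4 → profitable ✗.
3 of the 6 constraints hold; not an equilibrium.

3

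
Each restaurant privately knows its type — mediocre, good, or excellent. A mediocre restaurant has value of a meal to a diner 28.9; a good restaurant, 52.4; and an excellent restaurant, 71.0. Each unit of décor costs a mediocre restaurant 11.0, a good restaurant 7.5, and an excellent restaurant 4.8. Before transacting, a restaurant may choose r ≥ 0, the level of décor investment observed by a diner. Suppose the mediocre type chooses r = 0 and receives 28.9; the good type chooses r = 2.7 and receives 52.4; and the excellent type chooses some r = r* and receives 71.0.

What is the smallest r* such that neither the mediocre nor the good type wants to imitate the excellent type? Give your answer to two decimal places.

5.18

Good type (on-path payoff 52.4 − 7.5×2.7 = 32.15) won't mimic when 32.15 ≥ 71.0 − 7.5·r*, i.e. r* ≥ 5.18.
Mediocre type (on-path payoff 28.9) won't mimic when 28.9 ≥ 71.0 − 11.0·r*, i.e. r* ≥ 3.83.
Both must hold, so r* = max(3.83, 5.18) = 5.18. The good type's constraint binds.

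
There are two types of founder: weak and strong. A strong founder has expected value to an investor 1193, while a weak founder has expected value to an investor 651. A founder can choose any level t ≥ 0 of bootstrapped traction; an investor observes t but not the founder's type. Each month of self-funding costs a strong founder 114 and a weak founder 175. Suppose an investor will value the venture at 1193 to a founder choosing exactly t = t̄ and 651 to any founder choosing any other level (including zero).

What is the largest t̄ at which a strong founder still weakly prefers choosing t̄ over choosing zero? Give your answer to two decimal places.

4.75

Choosing t̄ yields the strong type 1193 − 114·t̄; choosing zero yields 651.
The strong type is indifferent at 1193 − 114·t̄ = 651, i.e. t̄ = (1193 − 651) / 114 ≈ 4.75.
For any t̄ above 4.75 the strong type would rather pool at zero, so separation collapses.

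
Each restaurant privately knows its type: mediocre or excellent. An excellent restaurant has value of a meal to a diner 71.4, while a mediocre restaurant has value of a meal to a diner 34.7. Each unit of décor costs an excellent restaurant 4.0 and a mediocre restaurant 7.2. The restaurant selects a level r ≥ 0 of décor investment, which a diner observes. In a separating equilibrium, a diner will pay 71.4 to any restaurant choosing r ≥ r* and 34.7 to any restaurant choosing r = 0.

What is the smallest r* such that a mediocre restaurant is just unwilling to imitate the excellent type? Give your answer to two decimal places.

5.10

A mediocre restaurant choosing r = 0 receives 34.7.
Imitating at r* instead would pay 71.4 at cost 7.2·r*, netting 71.4 − 7.2·r*.
Indifference: 34.7 = 71.4 − 7.2·r*, so r* = (71.4 − 34.7) / 7.2 ≈ 5.10.
This is the mediocre type's binding incentive-compatibility constraint; any r ≥ 5.10 sustains separation on that side.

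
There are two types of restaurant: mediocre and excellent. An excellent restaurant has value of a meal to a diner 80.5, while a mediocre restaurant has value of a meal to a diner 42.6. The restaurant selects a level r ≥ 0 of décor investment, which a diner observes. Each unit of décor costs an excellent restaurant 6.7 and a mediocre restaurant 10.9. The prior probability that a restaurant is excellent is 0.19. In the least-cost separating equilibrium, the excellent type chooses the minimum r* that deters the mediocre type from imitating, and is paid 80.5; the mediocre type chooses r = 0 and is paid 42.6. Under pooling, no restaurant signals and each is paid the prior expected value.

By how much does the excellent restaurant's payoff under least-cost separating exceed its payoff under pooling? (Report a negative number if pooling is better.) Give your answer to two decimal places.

Least-cost separating signal: r* solves 42.6 = 80.5 − 10.9·r*, so r* = (80.5 − 42.6)/10.9 ≈ 3.4771.
Excellent type's separating payoff: 80.5 − 6.7 × r* = 80.5 − 6.7 × (80.5 − 42.6)/10.9 = 80.5 − 253.93/10.9 ≈ 57.2037.
Pooling payoff: 0.19 × 80.5 + 0.81 × 42.6 = 49.801.
Difference: 57.2037 − 49.801 = 7.4027, i.e. 7.40 to two decimal places.
The excellent type prefers to separate.

7.40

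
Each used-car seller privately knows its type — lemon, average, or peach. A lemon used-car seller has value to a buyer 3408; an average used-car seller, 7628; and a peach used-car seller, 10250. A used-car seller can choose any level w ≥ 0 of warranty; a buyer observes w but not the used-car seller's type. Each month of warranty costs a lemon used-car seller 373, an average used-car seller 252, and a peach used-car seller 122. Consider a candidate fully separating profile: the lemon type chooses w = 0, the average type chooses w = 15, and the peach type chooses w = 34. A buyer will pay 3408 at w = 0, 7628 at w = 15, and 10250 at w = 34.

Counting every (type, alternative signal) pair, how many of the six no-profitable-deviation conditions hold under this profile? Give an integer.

Average (own payoff 7628 − 252×15 = 3848): to w=0 gives 3408 → no gain ✓; to w=34 gives 10250 − 252×34 = 1682 → no gain ✓.
Peach (own payoff 10250 − 122×34 = 6102): to w=0 gives 3408 → no gain ✓; to w=15 gives 7628 − 122×15 = 5798 → no gain ✓.
Lemon (own payoff 3408): to w=15 gives 7628 − 373×15 = 2033 → no gain ✓; to w=34 gives 10250 − 373×34 = -2432 → no gain ✓.
6 of the 6 constraints hold; this profile is a separating equilibrium.

6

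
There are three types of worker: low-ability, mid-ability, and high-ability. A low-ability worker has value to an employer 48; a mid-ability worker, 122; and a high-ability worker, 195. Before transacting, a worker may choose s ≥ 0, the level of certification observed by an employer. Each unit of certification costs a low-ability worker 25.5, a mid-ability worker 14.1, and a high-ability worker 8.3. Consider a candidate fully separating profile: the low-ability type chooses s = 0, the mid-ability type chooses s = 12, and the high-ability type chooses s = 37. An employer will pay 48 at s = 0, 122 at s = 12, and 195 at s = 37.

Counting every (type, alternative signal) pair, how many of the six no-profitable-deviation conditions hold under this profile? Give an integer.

Low-ability (own payoff 48): to s=12 gives 122 − 25.5×12 = -184 → no gain ✓; to s=37 gives 195 − 25.5×37 = -748.5 → no gain ✓.
Mid-ability (own payoff 122 − 14.1×12 = -47.2): to s=0 gives 48 → profitable ✗; to s=37 gives 195 − 14.1×37 = -326.7 → no gain ✓.
High-ability (own payoff 195 − 8.3×37 = -112.1): to s=0 gives 48 → profitable ✗; to s=12 gives 122 − 8.3×12 = 22.4 → profitable ✗.
3 of the 6 constraints hold; not an equilibrium.

3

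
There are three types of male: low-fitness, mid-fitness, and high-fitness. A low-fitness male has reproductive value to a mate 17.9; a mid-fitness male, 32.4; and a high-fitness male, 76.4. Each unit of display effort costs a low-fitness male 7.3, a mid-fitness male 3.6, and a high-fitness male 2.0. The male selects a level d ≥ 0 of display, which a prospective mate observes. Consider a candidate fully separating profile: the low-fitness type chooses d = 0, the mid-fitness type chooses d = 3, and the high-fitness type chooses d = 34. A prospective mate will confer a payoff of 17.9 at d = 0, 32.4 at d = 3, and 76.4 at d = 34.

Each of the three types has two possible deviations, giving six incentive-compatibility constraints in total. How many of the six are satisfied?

Low-fitness (own payoff 17.9): to d=3 gives 32.4 − 7.3×3 = 10.5 → no gain ✓; to d=34 gives 76.4 − 7.3×34 = -171.8 → no gain ✓.
Mid-fitness (own payoff 32.4 − 3.6×3 = 21.6): to d=0 gives 17.9 → no gain ✓; to d=34 gives 76.4 − 3.6×34 = -46 → no gain ✓.
High-fitness (own payoff 76.4 − 2.0×34 = 8.4): to d=0 gives 17.9 → profitable ✗; to d=3 gives 32.4 − 2.0×3 = 26.4 → profitable ✗.
4 of the 6 constraints hold; not an equilibrium.

4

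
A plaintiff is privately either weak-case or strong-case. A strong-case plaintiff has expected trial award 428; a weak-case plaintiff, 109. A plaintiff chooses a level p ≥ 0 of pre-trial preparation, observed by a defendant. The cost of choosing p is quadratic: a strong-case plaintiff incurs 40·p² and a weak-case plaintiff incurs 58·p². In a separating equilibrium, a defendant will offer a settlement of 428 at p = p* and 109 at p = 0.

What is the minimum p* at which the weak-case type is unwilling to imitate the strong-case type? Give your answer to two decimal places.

2.35

The weak-case type at p = 0 receives 109; imitating at p* yields 428 − 58·p*².
Indifference: 109 = 428 − 58·p*², so p*² = (428 − 109) / 58 = 5.5.
p* = √5.5 ≈ 2.35.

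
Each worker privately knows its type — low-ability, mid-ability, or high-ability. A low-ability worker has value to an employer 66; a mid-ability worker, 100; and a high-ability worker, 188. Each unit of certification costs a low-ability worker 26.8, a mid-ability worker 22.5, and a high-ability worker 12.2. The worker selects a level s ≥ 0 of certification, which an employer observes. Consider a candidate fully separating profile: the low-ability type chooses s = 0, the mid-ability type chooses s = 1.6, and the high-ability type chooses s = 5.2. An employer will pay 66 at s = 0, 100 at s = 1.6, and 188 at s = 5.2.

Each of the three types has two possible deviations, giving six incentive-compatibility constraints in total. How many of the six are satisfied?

4

High-ability (own payoff 188 − 12.2×5.2 = 124.56): to s=0 gives 66 → no gain ✓; to s=1.6 gives 100 − 12.2×1.6 = 80.48 → no gain ✓.
Mid-ability (own payoff 100 − 22.5×1.6 = 64): to s=0 gives 66 → profitable ✗; to s=5.2 gives 188 − 22.5×5.2 = 71 → profitable ✗.
Low-ability (own payoff 66): to s=1.6 gives 100 − 26.8×1.6 = 57.12 → no gain ✓; to s=5.2 gives 188 − 26.8×5.2 = 48.64 → no gain ✓.
4 of the 6 constraints hold; not an equilibrium.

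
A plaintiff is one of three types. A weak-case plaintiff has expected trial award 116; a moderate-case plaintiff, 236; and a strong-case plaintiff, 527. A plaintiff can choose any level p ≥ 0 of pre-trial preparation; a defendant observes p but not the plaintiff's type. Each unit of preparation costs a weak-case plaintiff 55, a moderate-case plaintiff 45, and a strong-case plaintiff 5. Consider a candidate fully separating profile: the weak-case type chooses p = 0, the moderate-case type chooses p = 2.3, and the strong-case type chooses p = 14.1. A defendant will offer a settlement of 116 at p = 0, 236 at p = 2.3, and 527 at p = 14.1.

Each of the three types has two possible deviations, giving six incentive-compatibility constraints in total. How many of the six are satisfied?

6

Weak-case (own payoff 116): to p=2.3 gives 236 − 55×2.3 = 109.5 → no gain ✓; to p=14.1 gives 527 − 55×14.1 = -248.5 → no gain ✓.
Moderate-case (own payoff 236 − 45×2.3 = 132.5): to p=0 gives 116 → no gain ✓; to p=14.1 gives 527 − 45×14.1 = -107.5 → no gain ✓.
Strong-case (own payoff 527 − 5×14.1 = 456.5): to p=0 gives 116 → no gain ✓; to p=2.3 gives 236 − 5×2.3 = 224.5 → no gain ✓.
6 of the 6 constraints hold; this profile is a separating equilibrium.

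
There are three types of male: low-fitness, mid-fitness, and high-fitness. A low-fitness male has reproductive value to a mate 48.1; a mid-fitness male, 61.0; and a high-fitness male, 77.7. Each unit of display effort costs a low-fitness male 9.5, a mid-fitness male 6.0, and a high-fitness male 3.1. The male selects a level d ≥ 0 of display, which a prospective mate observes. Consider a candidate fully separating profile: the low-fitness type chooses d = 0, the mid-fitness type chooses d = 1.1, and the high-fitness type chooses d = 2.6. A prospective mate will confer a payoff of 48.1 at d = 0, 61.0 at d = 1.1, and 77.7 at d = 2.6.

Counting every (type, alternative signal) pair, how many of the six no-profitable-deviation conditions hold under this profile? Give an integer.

Low-fitness (own payoff 48.1): to d=1.1 gives 61.0 − 9.5×1.1 = 50.55 → profitable ✗; to d=2.6 gives 77.7 − 9.5×2.6 = 53 → profitable ✗.
High-fitness (own payoff 77.7 − 3.1×2.6 = 69.64): to d=0 gives 48.1 → no gain ✓; to d=1.1 gives 61.0 − 3.1×1.1 = 57.59 → no gain ✓.
Mid-fitness (own payoff 61.0 − 6.0×1.1 = 54.4): to d=0 gives 48.1 → no gain ✓; to d=2.6 gives 77.7 − 6.0×2.6 = 62.1 → profitable ✗.
3 of the 6 constraints hold; not an equilibrium.

3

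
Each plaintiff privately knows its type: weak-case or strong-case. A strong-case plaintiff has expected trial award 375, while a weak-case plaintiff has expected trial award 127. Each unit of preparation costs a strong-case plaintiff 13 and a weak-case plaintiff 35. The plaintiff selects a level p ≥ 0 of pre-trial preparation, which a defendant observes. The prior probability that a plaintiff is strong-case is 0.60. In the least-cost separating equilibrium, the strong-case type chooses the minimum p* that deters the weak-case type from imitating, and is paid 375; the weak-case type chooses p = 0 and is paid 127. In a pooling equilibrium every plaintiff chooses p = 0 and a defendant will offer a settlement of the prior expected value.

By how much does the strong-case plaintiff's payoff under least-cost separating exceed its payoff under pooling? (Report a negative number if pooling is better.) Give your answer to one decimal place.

7.1

Least-cost separating signal: p* solves 127 = 375 − 35·p*, so p* = (375 − 127)/35 ≈ 7.0857.
Strong-case type's separating payoff: 375 − 13 × p* = 375 − 13 × (375 − 127)/35 = 375 − 3224/35 ≈ 282.886.
Pooling payoff: 0.60 × 375 + 0.40 × 127 = 275.8.
Difference: 282.886 − 275.8 = 7.086, i.e. 7.1 to one decimal place.
The strong-case type prefers to separate.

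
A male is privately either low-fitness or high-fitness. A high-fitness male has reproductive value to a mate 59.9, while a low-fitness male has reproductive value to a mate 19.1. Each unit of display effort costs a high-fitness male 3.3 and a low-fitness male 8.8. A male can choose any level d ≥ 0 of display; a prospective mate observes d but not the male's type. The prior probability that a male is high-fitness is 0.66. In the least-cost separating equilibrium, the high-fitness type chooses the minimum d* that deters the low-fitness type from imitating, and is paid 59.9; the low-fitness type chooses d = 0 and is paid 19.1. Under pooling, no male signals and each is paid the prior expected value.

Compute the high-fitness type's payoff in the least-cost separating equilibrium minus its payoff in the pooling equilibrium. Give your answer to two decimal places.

-1.43

Least-cost separating signal: d* solves 19.1 = 59.9 − 8.8·d*, so d* = (59.9 − 19.1)/8.8 ≈ 4.6364.
High-fitness type's separating payoff: 59.9 − 3.3 × d* = 59.9 − 3.3 × (59.9 − 19.1)/8.8 = 59.9 − 134.64/8.8 = 44.6.
Pooling payoff: 0.66 × 59.9 + 0.34 × 19.1 = 46.028.
Difference: 44.6 − 46.028 = -1.428, i.e. -1.43 to two decimal places.
The high-fitness type would prefer the pooling outcome.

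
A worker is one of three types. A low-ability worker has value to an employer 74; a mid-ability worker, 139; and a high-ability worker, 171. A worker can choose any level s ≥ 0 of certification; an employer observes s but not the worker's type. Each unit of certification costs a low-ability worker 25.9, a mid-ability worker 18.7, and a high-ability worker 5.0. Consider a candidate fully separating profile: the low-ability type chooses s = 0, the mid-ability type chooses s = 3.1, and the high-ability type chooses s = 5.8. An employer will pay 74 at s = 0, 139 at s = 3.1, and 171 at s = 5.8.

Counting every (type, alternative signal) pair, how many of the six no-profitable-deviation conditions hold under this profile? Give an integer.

6

Mid-ability (own payoff 139 − 18.7×3.1 = 81.03): to s=0 gives 74 → no gain ✓; to s=5.8 gives 171 − 18.7×5.8 = 62.54 → no gain ✓.
High-ability (own payoff 171 − 5.0×5.8 = 142): to s=0 gives 74 → no gain ✓; to s=3.1 gives 139 − 5.0×3.1 = 123.5 → no gain ✓.
Low-ability (own payoff 74): to s=3.1 gives 139 − 25.9×3.1 = 58.71 → no gain ✓; to s=5.8 gives 171 − 25.9×5.8 = 20.78 → no gain ✓.
6 of the 6 constraints hold; this profile is a separating equilibrium.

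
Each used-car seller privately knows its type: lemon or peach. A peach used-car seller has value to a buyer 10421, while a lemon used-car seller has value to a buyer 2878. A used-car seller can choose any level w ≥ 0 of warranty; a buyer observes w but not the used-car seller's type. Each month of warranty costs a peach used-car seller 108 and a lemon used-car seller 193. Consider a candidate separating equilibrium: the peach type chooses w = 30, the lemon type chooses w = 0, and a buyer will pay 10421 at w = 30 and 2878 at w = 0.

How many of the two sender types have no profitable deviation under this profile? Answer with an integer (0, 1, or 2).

1

Peach type: signal → 10421 − 108 × 30 = 7181; deviate to 0 → 2878. IC holds (7181 ≥ 2878).
Lemon type: stay at 0 → 2878; mimic → 10421 − 193 × 30 = 4631. IC fails (2878 < 4631).
1 of 2 constraints hold, so this profile is not an equilibrium.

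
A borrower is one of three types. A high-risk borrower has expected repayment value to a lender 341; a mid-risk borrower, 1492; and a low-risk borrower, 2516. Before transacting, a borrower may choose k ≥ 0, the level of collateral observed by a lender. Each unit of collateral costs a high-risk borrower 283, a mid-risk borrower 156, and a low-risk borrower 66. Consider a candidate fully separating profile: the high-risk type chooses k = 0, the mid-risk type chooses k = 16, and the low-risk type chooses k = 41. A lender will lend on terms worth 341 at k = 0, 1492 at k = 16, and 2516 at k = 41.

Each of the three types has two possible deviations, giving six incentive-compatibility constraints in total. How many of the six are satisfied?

Mid-risk (own payoff 1492 − 156×16 = -1004): to k=0 gives 341 → profitable ✗; to k=41 gives 2516 − 156×41 = -3880 → no gain ✓.
High-risk (own payoff 341): to k=16 gives 1492 − 283×16 = -3036 → no gain ✓; to k=41 gives 2516 − 283×41 = -9087 → no gain ✓.
Low-risk (own payoff 2516 − 66×41 = -190): to k=0 gives 341 → profitable ✗; to k=16 gives 1492 − 66×16 = 436 → profitable ✗.
3 of the 6 constraints hold; not an equilibrium.

3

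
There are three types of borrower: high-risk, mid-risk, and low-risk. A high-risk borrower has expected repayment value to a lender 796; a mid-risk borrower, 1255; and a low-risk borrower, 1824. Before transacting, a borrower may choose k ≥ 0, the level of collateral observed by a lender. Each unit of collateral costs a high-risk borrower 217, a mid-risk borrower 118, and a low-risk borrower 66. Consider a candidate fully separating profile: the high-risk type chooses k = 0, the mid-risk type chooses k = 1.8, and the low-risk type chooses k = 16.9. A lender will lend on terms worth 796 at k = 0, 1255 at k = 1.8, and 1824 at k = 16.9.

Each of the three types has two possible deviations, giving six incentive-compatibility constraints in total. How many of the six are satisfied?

Low-risk (own payoff 1824 − 66×16.9 = 708.6): to k=0 gives 796 → profitable ✗; to k=1.8 gives 1255 − 66×1.8 = 1136.2 → profitable ✗.
Mid-risk (own payoff 1255 − 118×1.8 = 1042.6): to k=0 gives 796 → no gain ✓; to k=16.9 gives 1824 − 118×16.9 = -170.2 → no gain ✓.
High-risk (own payoff 796): to k=1.8 gives 1255 − 217×1.8 = 864.4 → profitable ✗; to k=16.9 gives 1824 − 217×16.9 = -1843.3 → no gain ✓.
3 of the 6 constraints hold; not an equilibrium.

3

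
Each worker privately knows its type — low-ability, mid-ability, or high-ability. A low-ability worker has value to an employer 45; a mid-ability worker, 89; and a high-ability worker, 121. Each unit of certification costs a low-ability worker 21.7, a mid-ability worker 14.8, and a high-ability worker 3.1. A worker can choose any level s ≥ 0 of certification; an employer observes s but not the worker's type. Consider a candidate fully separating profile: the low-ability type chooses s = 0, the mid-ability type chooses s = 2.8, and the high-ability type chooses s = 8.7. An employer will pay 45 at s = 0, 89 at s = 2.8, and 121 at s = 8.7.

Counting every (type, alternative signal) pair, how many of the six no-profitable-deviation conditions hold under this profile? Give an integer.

6

High-ability (own payoff 121 − 3.1×8.7 = 94.03): to s=0 gives 45 → no gain ✓; to s=2.8 gives 89 − 3.1×2.8 = 80.32 → no gain ✓.
Low-ability (own payoff 45): to s=2.8 gives 89 − 21.7×2.8 = 28.24 → no gain ✓; to s=8.7 gives 121 − 21.7×8.7 = -67.79 → no gain ✓.
Mid-ability (own payoff 89 − 14.8×2.8 = 47.56): to s=0 gives 45 → no gain ✓; to s=8.7 gives 121 − 14.8×8.7 = -7.76 → no gain ✓.
6 of the 6 constraints hold; this profile is a separating equilibrium.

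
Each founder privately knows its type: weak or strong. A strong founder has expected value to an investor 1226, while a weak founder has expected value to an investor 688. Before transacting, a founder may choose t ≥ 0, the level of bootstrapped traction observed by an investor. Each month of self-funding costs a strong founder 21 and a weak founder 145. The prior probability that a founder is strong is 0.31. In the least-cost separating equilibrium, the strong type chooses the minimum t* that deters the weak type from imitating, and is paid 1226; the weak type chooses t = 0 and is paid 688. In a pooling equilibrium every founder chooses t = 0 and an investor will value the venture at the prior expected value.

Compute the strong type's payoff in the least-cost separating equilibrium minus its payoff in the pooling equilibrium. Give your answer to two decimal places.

Least-cost separating signal: t* solves 688 = 1226 − 145·t*, so t* = (1226 − 688)/145 ≈ 3.7103.
Strong type's separating payoff: 1226 − 21 × t* = 1226 − 21 × (1226 − 688)/145 = 1226 − 11298/145 ≈ 1148.0828.
Pooling payoff: 0.31 × 1226 + 0.69 × 688 = 854.78.
Difference: 1148.0828 − 854.78 = 293.3028, i.e. 293.30 to two decimal places.
The strong type prefers to separate.

293.30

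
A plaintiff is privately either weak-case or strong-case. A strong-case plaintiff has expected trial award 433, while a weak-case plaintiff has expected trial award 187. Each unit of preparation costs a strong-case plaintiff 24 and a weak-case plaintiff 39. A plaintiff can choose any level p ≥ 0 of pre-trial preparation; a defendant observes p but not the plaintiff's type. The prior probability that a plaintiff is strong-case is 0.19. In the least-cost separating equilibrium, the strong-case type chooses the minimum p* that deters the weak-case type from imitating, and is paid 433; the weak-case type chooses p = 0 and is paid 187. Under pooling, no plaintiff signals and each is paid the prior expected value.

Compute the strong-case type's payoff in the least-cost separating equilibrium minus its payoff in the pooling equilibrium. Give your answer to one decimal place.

47.9

Least-cost separating signal: p* solves 187 = 433 − 39·p*, so p* = (433 − 187)/39 ≈ 6.3077.
Strong-case type's separating payoff: 433 − 24 × p* = 433 − 24 × (433 − 187)/39 = 433 − 5904/39 ≈ 281.615.
Pooling payoff: 0.19 × 433 + 0.81 × 187 = 233.74.
Difference: 281.615 − 233.74 = 47.875, i.e. 47.9 to one decimal place.
The strong-case type prefers to separate.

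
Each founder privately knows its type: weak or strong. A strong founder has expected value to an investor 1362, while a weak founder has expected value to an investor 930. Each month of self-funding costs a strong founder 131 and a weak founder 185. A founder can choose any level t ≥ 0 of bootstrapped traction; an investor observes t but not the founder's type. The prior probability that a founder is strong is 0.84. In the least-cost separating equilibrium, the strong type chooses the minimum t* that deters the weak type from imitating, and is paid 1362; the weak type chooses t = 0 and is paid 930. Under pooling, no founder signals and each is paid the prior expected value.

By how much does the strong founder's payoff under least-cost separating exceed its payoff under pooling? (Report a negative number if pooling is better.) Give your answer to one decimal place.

Least-cost separating signal: t* solves 930 = 1362 − 185·t*, so t* = (1362 − 930)/185 ≈ 2.3351.
Strong type's separating payoff: 1362 − 131 × t* = 1362 − 131 × (1362 − 930)/185 = 1362 − 56592/185 ≈ 1056.097.
Pooling payoff: 0.84 × 1362 + 0.16 × 930 = 1292.88.
Difference: 1056.097 − 1292.88 = -236.783, i.e. -236.8 to one decimal place.
The strong type would prefer the pooling outcome.

-236.8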